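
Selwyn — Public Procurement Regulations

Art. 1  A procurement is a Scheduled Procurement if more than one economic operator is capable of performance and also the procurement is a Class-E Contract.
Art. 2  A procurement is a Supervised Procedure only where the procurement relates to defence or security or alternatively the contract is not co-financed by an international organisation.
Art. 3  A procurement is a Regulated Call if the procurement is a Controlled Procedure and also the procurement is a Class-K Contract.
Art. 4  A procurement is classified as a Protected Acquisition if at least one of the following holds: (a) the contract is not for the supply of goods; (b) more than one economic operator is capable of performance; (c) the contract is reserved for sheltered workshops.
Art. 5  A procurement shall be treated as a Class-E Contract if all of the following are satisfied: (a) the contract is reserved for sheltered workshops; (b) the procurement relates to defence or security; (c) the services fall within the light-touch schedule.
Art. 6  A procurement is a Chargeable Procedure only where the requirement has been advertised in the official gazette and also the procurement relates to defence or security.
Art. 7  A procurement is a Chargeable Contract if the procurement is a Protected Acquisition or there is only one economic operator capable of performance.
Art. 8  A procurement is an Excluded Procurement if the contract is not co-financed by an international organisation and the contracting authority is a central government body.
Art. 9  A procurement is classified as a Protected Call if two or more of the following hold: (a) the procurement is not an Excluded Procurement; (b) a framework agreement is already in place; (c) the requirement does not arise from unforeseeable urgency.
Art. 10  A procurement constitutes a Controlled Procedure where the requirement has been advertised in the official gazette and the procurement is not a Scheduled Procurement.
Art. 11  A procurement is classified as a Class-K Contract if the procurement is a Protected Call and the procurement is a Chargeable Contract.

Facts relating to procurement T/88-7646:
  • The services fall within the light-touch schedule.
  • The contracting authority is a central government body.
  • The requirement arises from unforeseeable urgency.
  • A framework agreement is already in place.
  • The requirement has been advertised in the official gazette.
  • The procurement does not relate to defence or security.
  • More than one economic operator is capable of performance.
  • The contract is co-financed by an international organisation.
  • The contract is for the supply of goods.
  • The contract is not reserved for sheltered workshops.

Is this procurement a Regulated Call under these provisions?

article 5 — Class-E Contract: [the contract is reserved for sheltered workshops? no] AND [the procurement relates to defence or security? no] AND [the services fall within the light-touch schedule? yes] → not satisfied.
article 1 — Scheduled Procurement: [more than one economic operator is capable of performance? yes] AND [Class-E Contract (article 5)? no] → not satisfied.
article 10 — Controlled Procedure: [the requirement has been advertised in the official gazette? yes] AND [not a Scheduled Procurement (article 1)? yes] → satisfied.
article 8 — Excluded Procurement: [the contract is not co-financed by an international organisation? no] AND [the contracting authority is a central government body? yes] → not satisfied.
article 9 — Protected Call: not an Excluded Procurement (article 8)? yes; a framework agreement is already in place? yes; the requirement does not arise from unforeseeable urgency? no — 2 of 3 hold (need ≥2) → satisfied.
article 4 — Protected Acquisition: [the contract is not for the supply of goods? no] OR [more than one economic operator is capable of performance? yes] OR [the contract is reserved for sheltered workshops? no] → satisfied.
article 7 — Chargeable Contract: [Protected Acquisition (article 4)? yes] OR [there is only one economic operator capable of performance? no] → satisfied.
article 11 — Class-K Contract: [Protected Call (article 9)? yes] AND [Chargeable Contract (article 7)? yes] → satisfied.
article 3 — Regulated Call: [Controlled Procedure (article 10)? yes] AND [Class-K Contract (article 11)? yes] → satisfied.

Yes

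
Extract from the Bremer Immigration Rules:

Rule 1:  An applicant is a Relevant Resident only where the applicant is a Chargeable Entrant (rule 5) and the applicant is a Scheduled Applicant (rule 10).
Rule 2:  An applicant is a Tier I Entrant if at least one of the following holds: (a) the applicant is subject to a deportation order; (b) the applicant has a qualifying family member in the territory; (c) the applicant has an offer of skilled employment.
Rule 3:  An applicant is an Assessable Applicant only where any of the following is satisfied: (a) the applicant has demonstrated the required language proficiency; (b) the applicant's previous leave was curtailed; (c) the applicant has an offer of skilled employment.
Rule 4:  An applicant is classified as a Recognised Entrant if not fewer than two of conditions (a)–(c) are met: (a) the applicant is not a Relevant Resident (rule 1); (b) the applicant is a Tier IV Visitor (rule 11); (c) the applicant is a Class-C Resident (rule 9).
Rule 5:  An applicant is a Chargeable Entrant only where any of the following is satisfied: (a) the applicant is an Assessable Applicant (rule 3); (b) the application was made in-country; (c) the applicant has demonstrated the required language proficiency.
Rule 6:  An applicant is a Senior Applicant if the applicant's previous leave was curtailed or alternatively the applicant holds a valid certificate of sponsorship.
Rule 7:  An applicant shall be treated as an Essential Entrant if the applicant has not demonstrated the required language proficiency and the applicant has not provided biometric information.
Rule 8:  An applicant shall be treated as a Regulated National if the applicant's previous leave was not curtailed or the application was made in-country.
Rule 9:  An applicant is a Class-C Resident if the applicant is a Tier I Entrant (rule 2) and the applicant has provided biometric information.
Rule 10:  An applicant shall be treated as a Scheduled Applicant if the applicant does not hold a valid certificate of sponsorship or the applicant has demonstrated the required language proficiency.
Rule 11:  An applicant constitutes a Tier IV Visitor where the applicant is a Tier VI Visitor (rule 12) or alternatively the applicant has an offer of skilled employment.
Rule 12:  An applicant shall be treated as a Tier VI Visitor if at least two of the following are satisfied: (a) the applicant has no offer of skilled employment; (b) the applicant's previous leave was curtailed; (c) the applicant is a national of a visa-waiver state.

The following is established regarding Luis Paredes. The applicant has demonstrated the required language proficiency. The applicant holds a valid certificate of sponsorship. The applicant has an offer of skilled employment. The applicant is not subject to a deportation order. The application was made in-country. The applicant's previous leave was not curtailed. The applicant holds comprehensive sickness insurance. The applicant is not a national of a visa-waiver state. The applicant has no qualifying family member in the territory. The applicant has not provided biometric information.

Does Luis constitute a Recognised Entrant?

rule 3 — Assessable Applicant: [the applicant has demonstrated the required language proficiency? yes] OR [the applicant's previous leave was curtailed? no] OR [the applicant has an offer of skilled employment? yes] → satisfied.
rule 5 — Chargeable Entrant: [Assessable Applicant (rule 3)? yes] OR [the application was made in-country? yes] OR [the applicant has demonstrated the required language proficiency? yes] → satisfied.
rule 10 — Scheduled Applicant: [the applicant does not hold a valid certificate of sponsorship? no] OR [the applicant has demonstrated the required language proficiency? yes] → satisfied.
rule 1 — Relevant Resident: [Chargeable Entrant (rule 5)? yes] AND [Scheduled Applicant (rule 10)? yes] → satisfied.
rule 12 — Tier VI Visitor: the applicant has no offer of skilled employment? no; the applicant's previous leave was curtailed? no; the applicant is a national of a visa-waiver state? no — 0 of 3 hold (need ≥2) → not satisfied.
rule 11 — Tier IV Visitor: [Tier VI Visitor (rule 12)? no] OR [the applicant has an offer of skilled employment? yes] → satisfied.
rule 2 — Tier I Entrant: [the applicant is subject to a deportation order? no] OR [the applicant has a qualifying family member in the territory? no] OR [the applicant has an offer of skilled employment? yes] → satisfied.
rule 9 — Class-C Resident: [Tier I Entrant (rule 2)? yes] AND [the applicant has provided biometric information? no] → not satisfied.
rule 4 — Recognised Entrant: not a Relevant Resident (rule 1)? no; Tier IV Visitor (rule 11)? yes; Class-C Resident (rule 9)? no — 1 of 3 hold (need ≥2) → not satisfied.

No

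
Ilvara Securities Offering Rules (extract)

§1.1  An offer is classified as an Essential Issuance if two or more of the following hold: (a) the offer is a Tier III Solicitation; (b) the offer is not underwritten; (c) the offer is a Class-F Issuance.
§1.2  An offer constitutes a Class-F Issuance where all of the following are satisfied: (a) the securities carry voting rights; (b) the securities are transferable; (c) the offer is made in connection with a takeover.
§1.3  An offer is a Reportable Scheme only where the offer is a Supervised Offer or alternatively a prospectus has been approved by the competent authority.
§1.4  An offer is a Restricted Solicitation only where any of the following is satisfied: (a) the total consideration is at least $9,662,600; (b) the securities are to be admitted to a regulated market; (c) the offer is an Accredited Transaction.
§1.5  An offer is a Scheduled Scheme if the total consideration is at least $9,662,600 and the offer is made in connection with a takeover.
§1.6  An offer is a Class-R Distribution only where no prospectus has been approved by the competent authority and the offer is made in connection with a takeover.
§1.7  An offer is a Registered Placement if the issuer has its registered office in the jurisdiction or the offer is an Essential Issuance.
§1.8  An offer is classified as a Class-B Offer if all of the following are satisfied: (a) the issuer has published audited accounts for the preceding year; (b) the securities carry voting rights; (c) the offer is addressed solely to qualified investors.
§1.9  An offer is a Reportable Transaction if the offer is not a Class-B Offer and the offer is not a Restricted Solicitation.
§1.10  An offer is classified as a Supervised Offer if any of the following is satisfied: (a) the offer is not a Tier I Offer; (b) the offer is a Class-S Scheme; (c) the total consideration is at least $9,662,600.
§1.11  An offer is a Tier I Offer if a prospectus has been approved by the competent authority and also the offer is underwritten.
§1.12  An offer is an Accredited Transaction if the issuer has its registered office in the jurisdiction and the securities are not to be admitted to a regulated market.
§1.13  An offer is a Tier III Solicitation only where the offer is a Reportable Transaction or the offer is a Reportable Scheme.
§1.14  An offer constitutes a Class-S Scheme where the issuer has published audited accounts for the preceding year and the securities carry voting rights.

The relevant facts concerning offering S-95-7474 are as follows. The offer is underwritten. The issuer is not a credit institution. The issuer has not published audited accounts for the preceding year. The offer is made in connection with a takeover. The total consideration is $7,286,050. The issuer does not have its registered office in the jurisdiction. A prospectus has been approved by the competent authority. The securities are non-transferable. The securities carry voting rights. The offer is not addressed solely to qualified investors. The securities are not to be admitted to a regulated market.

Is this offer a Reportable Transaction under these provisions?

Under §1.8: the issuer has published audited accounts for the preceding year? no; and the securities carry voting rights? yes; and the offer is addressed solely to qualified investors? no. So the offer is not a Class-B Offer.
Under §1.12: the issuer has its registered office in the jurisdiction? no; and the securities are not to be admitted to a regulated market? yes. So the offer is not an Accredited Transaction.
Under §1.4: total consideration: $7,286,050 ≥ $9,662,600? no; or the securities are to be admitted to a regulated market? no; or Accredited Transaction (§1.12)? no. So the offer is not a Restricted Solicitation.
Under §1.9: not a Class-B Offer (§1.8)? yes; and not a Restricted Solicitation (§1.4)? yes. So the offer is a Reportable Transaction.

Yes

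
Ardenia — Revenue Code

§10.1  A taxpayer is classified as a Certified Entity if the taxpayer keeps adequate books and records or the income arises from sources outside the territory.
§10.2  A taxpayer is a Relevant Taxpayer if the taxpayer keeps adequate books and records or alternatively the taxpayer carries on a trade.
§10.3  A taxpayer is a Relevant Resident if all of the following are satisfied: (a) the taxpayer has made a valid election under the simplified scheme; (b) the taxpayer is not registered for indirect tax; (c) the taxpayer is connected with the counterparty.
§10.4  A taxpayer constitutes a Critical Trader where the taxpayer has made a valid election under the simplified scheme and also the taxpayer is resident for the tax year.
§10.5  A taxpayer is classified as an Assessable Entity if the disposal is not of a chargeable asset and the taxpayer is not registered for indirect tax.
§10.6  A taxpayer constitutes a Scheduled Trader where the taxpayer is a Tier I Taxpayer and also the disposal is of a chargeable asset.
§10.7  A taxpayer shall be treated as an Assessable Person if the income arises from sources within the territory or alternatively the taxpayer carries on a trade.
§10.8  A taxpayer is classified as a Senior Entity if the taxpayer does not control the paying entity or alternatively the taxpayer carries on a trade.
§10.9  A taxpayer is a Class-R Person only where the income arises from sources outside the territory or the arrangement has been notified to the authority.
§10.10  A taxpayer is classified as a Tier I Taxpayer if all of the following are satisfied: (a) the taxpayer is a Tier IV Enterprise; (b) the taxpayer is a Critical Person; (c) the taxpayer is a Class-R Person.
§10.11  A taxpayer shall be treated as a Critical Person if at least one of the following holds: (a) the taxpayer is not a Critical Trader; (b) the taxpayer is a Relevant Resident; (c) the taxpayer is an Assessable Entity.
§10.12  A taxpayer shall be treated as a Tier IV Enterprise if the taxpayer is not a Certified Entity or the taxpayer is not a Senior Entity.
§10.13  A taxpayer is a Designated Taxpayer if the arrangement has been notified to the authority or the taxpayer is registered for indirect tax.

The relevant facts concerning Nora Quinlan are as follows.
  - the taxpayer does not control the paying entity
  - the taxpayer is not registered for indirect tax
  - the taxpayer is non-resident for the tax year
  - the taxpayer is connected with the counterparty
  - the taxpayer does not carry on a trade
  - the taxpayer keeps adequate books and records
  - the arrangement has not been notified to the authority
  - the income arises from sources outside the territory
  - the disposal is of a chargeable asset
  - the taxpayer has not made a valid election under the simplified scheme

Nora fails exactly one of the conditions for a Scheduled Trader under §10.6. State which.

Under §10.1: the taxpayer keeps adequate books and records? yes; or the income arises from sources outside the territory? yes. So the taxpayer is a Certified Entity.
Under §10.8: the taxpayer does not control the paying entity? yes; or the taxpayer carries on a trade? no. So the taxpayer is a Senior Entity.
Under §10.12: not a Certified Entity (§10.1)? no; or not a Senior Entity (§10.8)? no. So the taxpayer is not a Tier IV Enterprise.
Under §10.4: the taxpayer has made a valid election under the simplified scheme? no; and the taxpayer is resident for the tax year? no. So the taxpayer is not a Critical Trader.
Under §10.3: the taxpayer has made a valid election under the simplified scheme? no; and the taxpayer is not registered for indirect tax? yes; and the taxpayer is connected with the counterparty? yes. So the taxpayer is not a Relevant Resident.
Under §10.5: the disposal is not of a chargeable asset? no; and the taxpayer is not registered for indirect tax? yes. So the taxpayer is not an Assessable Entity.
Under §10.11: not a Critical Trader (§10.4)? yes; or Relevant Resident (§10.3)? no; or Assessable Entity (§10.5)? no. So the taxpayer is a Critical Person.
Under §10.9: the income arises from sources outside the territory? yes; or the arrangement has been notified to the authority? no. So the taxpayer is a Class-R Person.
Under §10.10: Tier IV Enterprise (§10.12)? no; and Critical Person (§10.11)? yes; and Class-R Person (§10.9)? yes. So the taxpayer is not a Tier I Taxpayer.
Under §10.6: Tier I Taxpayer (§10.10)? no; and the disposal is of a chargeable asset? yes. So the taxpayer is not a Scheduled Trader.

Tier I Taxpayer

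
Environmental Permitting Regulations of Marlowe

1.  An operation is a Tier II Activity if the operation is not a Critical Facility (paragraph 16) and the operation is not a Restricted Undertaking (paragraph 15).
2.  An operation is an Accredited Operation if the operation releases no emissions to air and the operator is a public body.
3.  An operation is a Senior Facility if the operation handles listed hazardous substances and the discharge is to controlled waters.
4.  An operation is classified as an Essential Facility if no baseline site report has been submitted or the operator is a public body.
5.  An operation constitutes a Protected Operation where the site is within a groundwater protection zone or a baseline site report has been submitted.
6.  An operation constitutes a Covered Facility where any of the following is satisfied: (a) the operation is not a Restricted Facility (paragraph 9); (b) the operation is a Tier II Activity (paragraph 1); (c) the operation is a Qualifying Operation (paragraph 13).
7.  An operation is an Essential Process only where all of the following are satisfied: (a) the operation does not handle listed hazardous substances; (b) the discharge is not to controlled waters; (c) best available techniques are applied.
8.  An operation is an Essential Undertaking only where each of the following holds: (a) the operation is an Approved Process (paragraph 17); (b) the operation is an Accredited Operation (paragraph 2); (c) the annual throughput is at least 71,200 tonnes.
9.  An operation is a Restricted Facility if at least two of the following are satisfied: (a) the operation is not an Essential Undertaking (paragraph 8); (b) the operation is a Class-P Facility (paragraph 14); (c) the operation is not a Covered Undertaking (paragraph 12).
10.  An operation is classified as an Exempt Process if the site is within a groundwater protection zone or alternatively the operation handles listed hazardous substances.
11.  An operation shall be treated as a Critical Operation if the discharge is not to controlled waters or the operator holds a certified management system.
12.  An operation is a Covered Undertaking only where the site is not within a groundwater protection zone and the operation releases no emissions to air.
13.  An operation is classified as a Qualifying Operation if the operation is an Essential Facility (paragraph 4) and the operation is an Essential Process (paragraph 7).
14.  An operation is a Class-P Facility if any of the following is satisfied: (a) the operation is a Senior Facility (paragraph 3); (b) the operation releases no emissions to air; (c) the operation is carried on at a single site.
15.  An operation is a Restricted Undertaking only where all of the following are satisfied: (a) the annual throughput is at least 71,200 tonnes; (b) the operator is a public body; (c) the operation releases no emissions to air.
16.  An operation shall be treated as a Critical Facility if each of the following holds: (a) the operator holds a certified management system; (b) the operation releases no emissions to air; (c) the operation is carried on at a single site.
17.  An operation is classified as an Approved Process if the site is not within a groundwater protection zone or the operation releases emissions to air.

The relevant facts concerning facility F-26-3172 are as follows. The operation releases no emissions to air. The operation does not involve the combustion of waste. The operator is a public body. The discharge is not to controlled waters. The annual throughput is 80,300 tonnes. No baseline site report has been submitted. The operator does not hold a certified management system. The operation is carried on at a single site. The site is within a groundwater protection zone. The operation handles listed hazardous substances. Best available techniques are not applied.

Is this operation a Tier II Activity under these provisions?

paragraph 16 — Critical Facility: [the operator holds a certified management system? no] AND [the operation releases no emissions to air? yes] AND [the operation is carried on at a single site? yes] → not satisfied.
paragraph 15 — Restricted Undertaking: [annual throughput: 80,300 tonnes ≥ 71,200 tonnes? yes] AND [the operator is a public body? yes] AND [the operation releases no emissions to air? yes] → satisfied.
paragraph 1 — Tier II Activity: [not a Critical Facility (paragraph 16)? yes] AND [not a Restricted Undertaking (paragraph 15)? no] → not satisfied.

No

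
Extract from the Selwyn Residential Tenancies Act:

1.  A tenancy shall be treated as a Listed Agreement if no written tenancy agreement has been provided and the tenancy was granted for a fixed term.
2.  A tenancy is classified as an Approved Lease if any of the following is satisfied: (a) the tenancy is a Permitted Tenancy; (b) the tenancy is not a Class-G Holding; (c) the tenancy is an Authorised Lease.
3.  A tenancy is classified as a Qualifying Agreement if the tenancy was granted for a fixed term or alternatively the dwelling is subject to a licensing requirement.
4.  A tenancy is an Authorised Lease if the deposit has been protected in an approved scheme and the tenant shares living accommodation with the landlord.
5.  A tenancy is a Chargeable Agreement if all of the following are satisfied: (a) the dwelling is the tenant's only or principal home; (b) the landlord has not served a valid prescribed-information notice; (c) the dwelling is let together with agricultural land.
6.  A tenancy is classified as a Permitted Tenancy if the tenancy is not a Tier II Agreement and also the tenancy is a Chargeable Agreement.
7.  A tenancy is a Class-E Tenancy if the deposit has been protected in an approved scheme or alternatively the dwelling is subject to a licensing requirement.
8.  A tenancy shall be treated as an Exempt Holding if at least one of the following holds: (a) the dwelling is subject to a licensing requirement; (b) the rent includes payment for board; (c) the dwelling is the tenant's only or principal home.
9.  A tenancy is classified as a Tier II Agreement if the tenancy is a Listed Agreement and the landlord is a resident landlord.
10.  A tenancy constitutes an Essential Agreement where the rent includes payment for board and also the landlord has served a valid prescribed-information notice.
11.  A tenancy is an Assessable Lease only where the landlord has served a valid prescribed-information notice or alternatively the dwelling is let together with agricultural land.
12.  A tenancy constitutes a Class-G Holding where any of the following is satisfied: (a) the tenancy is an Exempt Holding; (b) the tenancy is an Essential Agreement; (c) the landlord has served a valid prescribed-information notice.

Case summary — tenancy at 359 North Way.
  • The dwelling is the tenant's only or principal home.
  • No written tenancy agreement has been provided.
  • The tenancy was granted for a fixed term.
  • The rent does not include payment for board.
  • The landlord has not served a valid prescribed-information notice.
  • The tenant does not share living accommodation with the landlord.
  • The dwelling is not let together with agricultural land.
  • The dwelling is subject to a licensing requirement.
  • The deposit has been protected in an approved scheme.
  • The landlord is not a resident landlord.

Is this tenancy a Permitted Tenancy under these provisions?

No

Under paragraph 1: no written tenancy agreement has been provided? yes; and the tenancy was granted for a fixed term? yes. So the tenancy is a Listed Agreement.
Under paragraph 9: Listed Agreement (paragraph 1)? yes; and the landlord is a resident landlord? no. So the tenancy is not a Tier II Agreement.
Under paragraph 5: the dwelling is the tenant's only or principal home? yes; and the landlord has not served a valid prescribed-information notice? yes; and the dwelling is let together with agricultural land? no. So the tenancy is not a Chargeable Agreement.
Under paragraph 6: not a Tier II Agreement (paragraph 9)? yes; and Chargeable Agreement (paragraph 5)? no. So the tenancy is not a Permitted Tenancy.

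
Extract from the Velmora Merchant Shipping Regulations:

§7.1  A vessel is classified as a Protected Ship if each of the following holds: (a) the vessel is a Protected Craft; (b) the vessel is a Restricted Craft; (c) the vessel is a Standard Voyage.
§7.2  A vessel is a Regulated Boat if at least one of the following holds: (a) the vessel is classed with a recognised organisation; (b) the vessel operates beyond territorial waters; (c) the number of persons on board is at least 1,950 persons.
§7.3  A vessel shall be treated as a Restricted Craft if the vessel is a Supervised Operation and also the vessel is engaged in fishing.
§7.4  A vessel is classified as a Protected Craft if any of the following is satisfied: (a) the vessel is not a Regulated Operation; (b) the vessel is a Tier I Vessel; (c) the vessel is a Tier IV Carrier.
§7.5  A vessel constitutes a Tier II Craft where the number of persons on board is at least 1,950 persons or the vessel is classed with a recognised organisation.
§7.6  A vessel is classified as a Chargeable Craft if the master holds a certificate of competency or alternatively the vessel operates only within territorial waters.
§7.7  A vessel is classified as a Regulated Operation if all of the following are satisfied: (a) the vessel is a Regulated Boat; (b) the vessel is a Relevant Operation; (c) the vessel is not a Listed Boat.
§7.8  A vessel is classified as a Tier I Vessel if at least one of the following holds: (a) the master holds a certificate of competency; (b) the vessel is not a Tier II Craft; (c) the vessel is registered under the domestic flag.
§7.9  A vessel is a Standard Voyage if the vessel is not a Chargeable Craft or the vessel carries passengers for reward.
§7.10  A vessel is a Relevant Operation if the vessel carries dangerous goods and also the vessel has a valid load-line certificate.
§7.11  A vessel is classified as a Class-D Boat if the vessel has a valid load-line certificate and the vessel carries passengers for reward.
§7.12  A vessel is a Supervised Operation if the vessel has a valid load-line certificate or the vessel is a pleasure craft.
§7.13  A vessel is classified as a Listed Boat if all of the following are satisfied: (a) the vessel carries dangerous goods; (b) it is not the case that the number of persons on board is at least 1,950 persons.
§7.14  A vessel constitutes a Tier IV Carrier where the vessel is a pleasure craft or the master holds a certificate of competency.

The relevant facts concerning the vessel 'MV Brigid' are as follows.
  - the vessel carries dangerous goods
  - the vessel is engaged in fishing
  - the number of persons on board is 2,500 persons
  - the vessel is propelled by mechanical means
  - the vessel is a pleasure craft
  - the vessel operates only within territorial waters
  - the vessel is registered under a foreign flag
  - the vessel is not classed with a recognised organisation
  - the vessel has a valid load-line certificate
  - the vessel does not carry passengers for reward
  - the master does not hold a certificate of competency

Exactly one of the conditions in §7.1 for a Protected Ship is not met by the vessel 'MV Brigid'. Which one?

Under §7.2: the vessel is classed with a recognised organisation? no; or the vessel operates beyond territorial waters? no; or number of persons on board: 2,500 persons ≥ 1,950 persons? yes. So the vessel is a Regulated Boat.
Under §7.10: the vessel carries dangerous goods? yes; and the vessel has a valid load-line certificate? yes. So the vessel is a Relevant Operation.
Under §7.13: the vessel carries dangerous goods? yes; and number of persons on board: 2,500 persons ≥ 1,950 persons? yes, so negated condition no. So the vessel is not a Listed Boat.
Under §7.7: Regulated Boat (§7.2)? yes; and Relevant Operation (§7.10)? yes; and not a Listed Boat (§7.13)? yes. So the vessel is a Regulated Operation.
Under §7.5: number of persons on board: 2,500 persons ≥ 1,950 persons? yes; or the vessel is classed with a recognised organisation? no. So the vessel is a Tier II Craft.
Under §7.8: the master holds a certificate of competency? no; or not a Tier II Craft (§7.5)? no; or the vessel is registered under the domestic flag? no. So the vessel is not a Tier I Vessel.
Under §7.14: the vessel is a pleasure craft? yes; or the master holds a certificate of competency? no. So the vessel is a Tier IV Carrier.
Under §7.4: not a Regulated Operation (§7.7)? no; or Tier I Vessel (§7.8)? no; or Tier IV Carrier (§7.14)? yes. So the vessel is a Protected Craft.
Under §7.12: the vessel has a valid load-line certificate? yes; or the vessel is a pleasure craft? yes. So the vessel is a Supervised Operation.
Under §7.3: Supervised Operation (§7.12)? yes; and the vessel is engaged in fishing? yes. So the vessel is a Restricted Craft.
Under §7.6: the master holds a certificate of competency? no; or the vessel operates only within territorial waters? yes. So the vessel is a Chargeable Craft.
Under §7.9: not a Chargeable Craft (§7.6)? no; or the vessel carries passengers for reward? no. So the vessel is not a Standard Voyage.
Under §7.1: Protected Craft (§7.4)? yes; and Restricted Craft (§7.3)? yes; and Standard Voyage (§7.9)? no. So the vessel is not a Protected Ship.

Standard Voyage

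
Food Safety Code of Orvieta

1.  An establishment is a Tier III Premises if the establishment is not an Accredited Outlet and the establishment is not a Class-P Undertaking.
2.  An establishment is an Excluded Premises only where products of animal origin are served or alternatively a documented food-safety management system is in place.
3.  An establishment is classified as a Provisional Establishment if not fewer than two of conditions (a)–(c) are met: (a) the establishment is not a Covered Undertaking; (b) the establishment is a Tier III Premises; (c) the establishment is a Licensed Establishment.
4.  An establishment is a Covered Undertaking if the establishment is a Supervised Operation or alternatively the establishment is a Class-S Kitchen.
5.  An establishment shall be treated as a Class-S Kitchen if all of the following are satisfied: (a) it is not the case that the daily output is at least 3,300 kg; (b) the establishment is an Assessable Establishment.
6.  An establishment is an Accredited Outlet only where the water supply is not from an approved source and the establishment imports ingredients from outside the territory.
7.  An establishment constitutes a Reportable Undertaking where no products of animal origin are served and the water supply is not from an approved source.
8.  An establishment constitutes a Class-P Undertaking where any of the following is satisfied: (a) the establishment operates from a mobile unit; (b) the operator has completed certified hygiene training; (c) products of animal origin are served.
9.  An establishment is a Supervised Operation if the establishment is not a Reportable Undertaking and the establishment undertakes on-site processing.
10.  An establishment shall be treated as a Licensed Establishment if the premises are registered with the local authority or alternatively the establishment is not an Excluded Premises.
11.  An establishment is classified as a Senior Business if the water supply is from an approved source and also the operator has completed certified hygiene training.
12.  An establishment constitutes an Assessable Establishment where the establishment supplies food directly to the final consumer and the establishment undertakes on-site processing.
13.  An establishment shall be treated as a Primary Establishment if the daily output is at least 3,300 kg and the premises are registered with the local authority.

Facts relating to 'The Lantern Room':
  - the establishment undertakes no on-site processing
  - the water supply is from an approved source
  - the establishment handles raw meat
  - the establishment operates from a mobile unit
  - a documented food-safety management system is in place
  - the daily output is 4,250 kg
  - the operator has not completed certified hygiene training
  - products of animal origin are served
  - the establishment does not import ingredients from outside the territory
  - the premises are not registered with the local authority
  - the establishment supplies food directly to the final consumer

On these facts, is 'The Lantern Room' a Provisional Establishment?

paragraph 7 — Reportable Undertaking: [no products of animal origin are served? no] AND [the water supply is not from an approved source? no] → not satisfied.
paragraph 9 — Supervised Operation: [not a Reportable Undertaking (paragraph 7)? yes] AND [the establishment undertakes on-site processing? no] → not satisfied.
paragraph 12 — Assessable Establishment: [the establishment supplies food directly to the final consumer? yes] AND [the establishment undertakes on-site processing? no] → not satisfied.
paragraph 5 — Class-S Kitchen: [daily output: 4,250 kg ≥ 3,300 kg? yes, so negated condition no] AND [Assessable Establishment (paragraph 12)? no] → not satisfied.
paragraph 4 — Covered Undertaking: [Supervised Operation (paragraph 9)? no] OR [Class-S Kitchen (paragraph 5)? no] → not satisfied.
paragraph 6 — Accredited Outlet: [the water supply is not from an approved source? no] AND [the establishment imports ingredients from outside the territory? no] → not satisfied.
paragraph 8 — Class-P Undertaking: [the establishment operates from a mobile unit? yes] OR [the operator has completed certified hygiene training? no] OR [products of animal origin are served? yes] → satisfied.
paragraph 1 — Tier III Premises: [not an Accredited Outlet (paragraph 6)? yes] AND [not a Class-P Undertaking (paragraph 8)? no] → not satisfied.
paragraph 2 — Excluded Premises: [products of animal origin are served? yes] OR [a documented food-safety management system is in place? yes] → satisfied.
paragraph 10 — Licensed Establishment: [the premises are registered with the local authority? no] OR [not an Excluded Premises (paragraph 2)? no] → not satisfied.
paragraph 3 — Provisional Establishment: not a Covered Undertaking (paragraph 4)? yes; Tier III Premises (paragraph 1)? no; Licensed Establishment (paragraph 10)? no — 1 of 3 hold (need ≥2) → not satisfied.

No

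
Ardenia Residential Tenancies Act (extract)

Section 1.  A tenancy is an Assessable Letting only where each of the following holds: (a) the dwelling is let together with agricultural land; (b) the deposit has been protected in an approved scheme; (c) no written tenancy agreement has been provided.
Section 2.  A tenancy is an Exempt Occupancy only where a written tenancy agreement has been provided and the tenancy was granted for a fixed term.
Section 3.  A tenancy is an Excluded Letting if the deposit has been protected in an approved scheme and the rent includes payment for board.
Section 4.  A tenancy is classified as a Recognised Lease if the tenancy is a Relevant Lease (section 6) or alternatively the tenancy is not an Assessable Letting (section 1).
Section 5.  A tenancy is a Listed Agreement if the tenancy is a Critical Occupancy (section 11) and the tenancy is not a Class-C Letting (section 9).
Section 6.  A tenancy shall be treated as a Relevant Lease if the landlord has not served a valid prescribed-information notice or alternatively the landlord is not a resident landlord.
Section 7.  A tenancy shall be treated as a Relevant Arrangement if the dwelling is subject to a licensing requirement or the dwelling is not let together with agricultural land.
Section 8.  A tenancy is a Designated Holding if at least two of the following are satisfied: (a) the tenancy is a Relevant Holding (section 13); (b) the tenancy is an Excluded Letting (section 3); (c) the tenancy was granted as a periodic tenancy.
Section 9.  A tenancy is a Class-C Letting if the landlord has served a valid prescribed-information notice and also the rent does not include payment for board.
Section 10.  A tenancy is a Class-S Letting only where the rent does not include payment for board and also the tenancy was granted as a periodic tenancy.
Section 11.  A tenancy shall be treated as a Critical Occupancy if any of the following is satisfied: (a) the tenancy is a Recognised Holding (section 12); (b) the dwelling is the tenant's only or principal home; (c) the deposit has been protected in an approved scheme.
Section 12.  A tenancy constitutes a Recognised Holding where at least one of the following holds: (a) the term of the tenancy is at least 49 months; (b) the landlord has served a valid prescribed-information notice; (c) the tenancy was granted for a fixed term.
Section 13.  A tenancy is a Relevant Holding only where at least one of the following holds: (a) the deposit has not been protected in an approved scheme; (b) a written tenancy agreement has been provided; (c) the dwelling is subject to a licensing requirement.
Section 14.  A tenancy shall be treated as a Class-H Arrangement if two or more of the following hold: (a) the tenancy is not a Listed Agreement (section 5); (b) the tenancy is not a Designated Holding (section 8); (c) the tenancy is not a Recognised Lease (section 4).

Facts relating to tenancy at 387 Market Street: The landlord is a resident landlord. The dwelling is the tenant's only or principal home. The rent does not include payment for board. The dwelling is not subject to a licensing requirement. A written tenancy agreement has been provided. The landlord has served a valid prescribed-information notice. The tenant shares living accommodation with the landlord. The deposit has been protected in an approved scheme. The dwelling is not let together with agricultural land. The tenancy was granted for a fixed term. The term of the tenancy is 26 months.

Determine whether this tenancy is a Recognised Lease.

Under section 6: the landlord has not served a valid prescribed-information notice? no; or the landlord is not a resident landlord? no. So the tenancy is not a Relevant Lease.
Under section 1: the dwelling is let together with agricultural land? no; and the deposit has been protected in an approved scheme? yes; and no written tenancy agreement has been provided? no. So the tenancy is not an Assessable Letting.
Under section 4: Relevant Lease (section 6)? no; or not an Assessable Letting (section 1)? yes. So the tenancy is a Recognised Lease.

Yes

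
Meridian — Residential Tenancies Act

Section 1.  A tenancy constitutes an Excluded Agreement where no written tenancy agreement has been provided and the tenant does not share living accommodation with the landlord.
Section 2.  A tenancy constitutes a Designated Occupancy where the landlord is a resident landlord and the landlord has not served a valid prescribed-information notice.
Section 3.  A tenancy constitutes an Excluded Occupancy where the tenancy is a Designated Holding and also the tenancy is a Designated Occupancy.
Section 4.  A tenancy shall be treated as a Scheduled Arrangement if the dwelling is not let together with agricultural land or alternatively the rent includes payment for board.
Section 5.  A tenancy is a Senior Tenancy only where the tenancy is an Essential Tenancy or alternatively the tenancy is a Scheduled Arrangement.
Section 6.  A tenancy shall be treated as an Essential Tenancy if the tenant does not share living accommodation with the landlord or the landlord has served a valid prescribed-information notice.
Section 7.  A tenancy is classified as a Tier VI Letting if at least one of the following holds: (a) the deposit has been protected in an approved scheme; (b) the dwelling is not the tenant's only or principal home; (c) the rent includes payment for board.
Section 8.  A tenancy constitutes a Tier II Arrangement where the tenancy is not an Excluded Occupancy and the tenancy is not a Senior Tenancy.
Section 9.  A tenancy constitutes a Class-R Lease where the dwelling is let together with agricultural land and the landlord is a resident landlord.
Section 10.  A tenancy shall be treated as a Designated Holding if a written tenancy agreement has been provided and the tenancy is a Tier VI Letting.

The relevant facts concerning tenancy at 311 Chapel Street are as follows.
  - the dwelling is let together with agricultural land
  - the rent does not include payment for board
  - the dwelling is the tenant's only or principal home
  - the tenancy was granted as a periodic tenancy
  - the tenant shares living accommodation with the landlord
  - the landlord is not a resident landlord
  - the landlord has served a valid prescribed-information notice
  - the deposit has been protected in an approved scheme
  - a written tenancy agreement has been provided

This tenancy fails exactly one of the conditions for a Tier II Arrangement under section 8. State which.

Senior Tenancy

Under section 7: the deposit has been protected in an approved scheme? yes; or the dwelling is not the tenant's only or principal home? no; or the rent includes payment for board? no. So the tenancy is a Tier VI Letting.
Under section 10: a written tenancy agreement has been provided? yes; and Tier VI Letting (section 7)? yes. So the tenancy is a Designated Holding.
Under section 2: the landlord is a resident landlord? no; and the landlord has not served a valid prescribed-information notice? no. So the tenancy is not a Designated Occupancy.
Under section 3: Designated Holding (section 10)? yes; and Designated Occupancy (section 2)? no. So the tenancy is not an Excluded Occupancy.
Under section 6: the tenant does not share living accommodation with the landlord? no; or the landlord has served a valid prescribed-information notice? yes. So the tenancy is an Essential Tenancy.
Under section 4: the dwelling is not let together with agricultural land? no; or the rent includes payment for board? no. So the tenancy is not a Scheduled Arrangement.
Under section 5: Essential Tenancy (section 6)? yes; or Scheduled Arrangement (section 4)? no. So the tenancy is a Senior Tenancy.
Under section 8: not an Excluded Occupancy (section 3)? yes; and not a Senior Tenancy (section 5)? no. So the tenancy is not a Tier II Arrangement.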